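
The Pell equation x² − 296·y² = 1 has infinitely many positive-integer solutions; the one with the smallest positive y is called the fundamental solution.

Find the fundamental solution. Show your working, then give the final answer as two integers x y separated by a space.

3699 215

√296 = [17; 4,1,7,1,4,34, …], period ℓ=6 (even) → k=5
step 0: (17, 1)  from 17·(1,0) + (0,1)
…
step 4: (757, 44)  from 1·(671,39) + (86,5)
step 5: (3699, 215)  from 4·(757,44) + (671,39)
→ (3699, 215).  Check: 3699²=13682601, 296·215²=13682600, difference 1.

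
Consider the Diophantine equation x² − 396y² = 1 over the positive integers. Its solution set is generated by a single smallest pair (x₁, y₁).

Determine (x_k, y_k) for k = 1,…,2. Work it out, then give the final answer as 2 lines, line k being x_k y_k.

√396 → a₀=19, period (1,8,1,38); ℓ=4 even so k=3
a_0=19:  p_0=19·1+0=19,  q_0=19·0+1=1
…
a_2=8:  p_2=8·20+19=179,  q_2=8·1+1=9
a_3=1:  p_3=1·179+20=199,  q_3=1·9+1=10
fundamental: x₁=199, y₁=10  (since 39601 − 396·100 = 1)
k=2:  x_2 = 199·199+396·10·10 = 79201,  y_2 = 199·10+10·199 = 3980

199 10
79201 3980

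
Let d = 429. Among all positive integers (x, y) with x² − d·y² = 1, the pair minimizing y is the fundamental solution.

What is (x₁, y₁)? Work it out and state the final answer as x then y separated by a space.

[20; 1,2,2,9,1,12,1,9,2,2,1,40] for √429; ℓ=12 ⇒ convergent index 11
i=0: a=20 ⇒ p=20, q=1
…
i=2: a=2 ⇒ p=62, q=3
i=3: a=2 ⇒ p=145, q=7
…
i=6: a=12 ⇒ p=19511, q=942
i=7: a=1 ⇒ p=21023, q=1015
i=8: a=9 ⇒ p=208718, q=10077
i=9: a=2 ⇒ p=438459, q=21169
i=10: a=2 ⇒ p=1085636, q=52415
i=11: a=1 ⇒ p=1524095, q=73584
(x₁, y₁) = (1524095, 73584);  1524095² − 429·73584² = 1 ✓

1524095 73584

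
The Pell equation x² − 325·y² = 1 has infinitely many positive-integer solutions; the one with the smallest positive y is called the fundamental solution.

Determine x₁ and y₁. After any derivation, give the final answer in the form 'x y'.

[18; 36] for √325; ℓ=1 ⇒ convergent index 1
step 0: (18, 1)  from 18·(1,0) + (0,1)
step 1: (649, 36)  from 36·(18,1) + (1,0)
fundamental: x₁=649, y₁=36  (since 421201 − 325·1296 = 1)

649 36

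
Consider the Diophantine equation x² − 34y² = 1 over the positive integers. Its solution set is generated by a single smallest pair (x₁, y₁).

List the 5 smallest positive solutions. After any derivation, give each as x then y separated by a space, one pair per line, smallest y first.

√34 → a₀=5, period (1,4,1,10); ℓ=4 even so k=3
a_0=5:  p_0=5·1+0=5,  q_0=5·0+1=1
…
a_2=4:  p_2=4·6+5=29,  q_2=4·1+1=5
a_3=1:  p_3=1·29+6=35,  q_3=1·5+1=6
fundamental: x₁=35, y₁=6  (since 1225 − 34·36 = 1)
(x_2, y_2) = (35·35 + 34·6·6, 35·6 + 6·35) = (2449, 420)
(x_3, y_3) = (35·2449 + 34·6·420, 35·420 + 6·2449) = (171395, 29394)
(x_4, y_4) = (35·171395 + 34·6·29394, 35·29394 + 6·171395) = (11995201, 2057160)
(x_5, y_5) = (35·11995201 + 34·6·2057160, 35·2057160 + 6·11995201) = (839492675, 143971806)

35 6
2449 420
171395 29394
11995201 2057160
839492675 143971806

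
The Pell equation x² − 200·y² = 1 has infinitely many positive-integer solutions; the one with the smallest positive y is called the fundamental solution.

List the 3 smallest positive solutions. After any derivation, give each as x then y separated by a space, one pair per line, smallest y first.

d=200: √d = [14; 7,28] (ℓ=2, even), read p_1/q_1
a_0=14:  p_0=14·1+0=14,  q_0=14·0+1=1
a_1=7:  p_1=7·14+1=99,  q_1=7·1+0=7
fundamental: x₁=99, y₁=7  (since 9801 − 200·49 = 1)
(99+7√200)^2 = 19601 + 1386√200
(99+7√200)^3 = 3880899 + 274421√200

99 7
19601 1386
3880899 274421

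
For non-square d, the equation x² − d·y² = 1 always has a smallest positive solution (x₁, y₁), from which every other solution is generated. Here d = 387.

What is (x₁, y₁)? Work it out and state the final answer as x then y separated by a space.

[19; 1,2,19,2,1,38] for √387; ℓ=6 ⇒ convergent index 5
step 0: (19, 1)  from 19·(1,0) + (0,1)
step 1: (20, 1)  from 1·(19,1) + (1,0)
step 2: (59, 3)  from 2·(20,1) + (19,1)
step 3: (1141, 58)  from 19·(59,3) + (20,1)
step 4: (2341, 119)  from 2·(1141,58) + (59,3)
step 5: (3482, 177)  from 1·(2341,119) + (1141,58)
(x₁, y₁) = (3482, 177);  3482² − 387·177² = 1 ✓

3482 177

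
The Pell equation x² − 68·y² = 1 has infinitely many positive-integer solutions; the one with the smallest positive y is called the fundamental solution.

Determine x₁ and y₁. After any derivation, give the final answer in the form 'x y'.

√68 → a₀=8, period (4,16); ℓ=2 even so k=1
k=0  a_k=8  p_k/q_k = 8/1
k=1  a_k=4  p_k/q_k = 33/4
(x₁, y₁) = (33, 4);  33² − 68·4² = 1 ✓

33 4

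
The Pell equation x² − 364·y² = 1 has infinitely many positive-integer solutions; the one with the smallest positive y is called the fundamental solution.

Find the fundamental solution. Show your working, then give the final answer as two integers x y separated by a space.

d=364: √d = [19; 12,1,2,3,1,8,1,3,2,1,12,38] (ℓ=12, even), read p_11/q_11
k=0  a_k=19  p_k/q_k = 19/1
k=1  a_k=12  p_k/q_k = 229/12
k=2  a_k=1  p_k/q_k = 248/13
…
k=4  a_k=3  p_k/q_k = 2423/127
…
k=6  a_k=8  p_k/q_k = 27607/1447
…
k=10  a_k=1  p_k/q_k = 390371/20461
k=11  a_k=12  p_k/q_k = 4954951/259710
(x₁, y₁) = (4954951, 259710);  4954951² − 364·259710² = 1 ✓

4954951 259710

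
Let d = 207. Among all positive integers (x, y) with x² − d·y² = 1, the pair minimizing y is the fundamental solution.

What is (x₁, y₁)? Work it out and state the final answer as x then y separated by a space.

1151 80

[14; 2,1,1,2,1,1,2,28] for √207; ℓ=8 ⇒ convergent index 7
a_0=14:  p_0=14·1+0=14,  q_0=14·0+1=1
…
a_2=1:  p_2=1·29+14=43,  q_2=1·2+1=3
a_3=1:  p_3=1·43+29=72,  q_3=1·3+2=5
…
a_6=1:  p_6=1·259+187=446,  q_6=1·18+13=31
a_7=2:  p_7=2·446+259=1151,  q_7=2·31+18=80
→ (1151, 80).  Check: 1151²=1324801, 207·80²=1324800, difference 1.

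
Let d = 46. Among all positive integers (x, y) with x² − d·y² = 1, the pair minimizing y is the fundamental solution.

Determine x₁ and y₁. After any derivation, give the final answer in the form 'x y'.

[6; 1,3,1,1,2,6,2,1,1,3,1,12] for √46; ℓ=12 ⇒ convergent index 11
step 0: (6, 1)  from 6·(1,0) + (0,1)
step 1: (7, 1)  from 1·(6,1) + (1,0)
step 2: (27, 4)  from 3·(7,1) + (6,1)
…
step 4: (61, 9)  from 1·(34,5) + (27,4)
step 5: (156, 23)  from 2·(61,9) + (34,5)
…
step 8: (3147, 464)  from 1·(2150,317) + (997,147)
…
step 10: (19038, 2807)  from 3·(5297,781) + (3147,464)
step 11: (24335, 3588)  from 1·(19038,2807) + (5297,781)
(x₁, y₁) = (24335, 3588);  24335² − 46·3588² = 1 ✓

24335 3588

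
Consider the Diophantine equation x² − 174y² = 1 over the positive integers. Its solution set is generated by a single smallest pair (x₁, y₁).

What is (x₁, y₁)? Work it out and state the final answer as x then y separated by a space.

√174 = [13; 5,4,5,26, …], period ℓ=4 (even) → k=3
i=0: a=13 ⇒ p=13, q=1
…
i=2: a=4 ⇒ p=277, q=21
i=3: a=5 ⇒ p=1451, q=110
(x₁, y₁) = (1451, 110);  1451² − 174·110² = 1 ✓

1451 110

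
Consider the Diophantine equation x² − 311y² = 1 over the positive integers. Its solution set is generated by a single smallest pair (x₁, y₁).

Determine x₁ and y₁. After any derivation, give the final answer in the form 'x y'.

d=311: √d = [17; 1,1,1,2,1,…,1,1,34] (ℓ=16, even), read p_15/q_15
i=0: a=17 ⇒ p=17, q=1
i=1: a=1 ⇒ p=18, q=1
i=2: a=1 ⇒ p=35, q=2
…
i=4: a=2 ⇒ p=141, q=8
…
i=6: a=6 ⇒ p=1305, q=74
…
i=8: a=17 ⇒ p=71158, q=4035
i=9: a=3 ⇒ p=217583, q=12338
i=10: a=6 ⇒ p=1376656, q=78063
i=11: a=1 ⇒ p=1594239, q=90401
i=12: a=2 ⇒ p=4565134, q=258865
i=13: a=1 ⇒ p=6159373, q=349266
i=14: a=1 ⇒ p=10724507, q=608131
i=15: a=1 ⇒ p=16883880, q=957397
fundamental: x₁=16883880, y₁=957397  (since 285065403854400 − 311·916609015609 = 1)

16883880 957397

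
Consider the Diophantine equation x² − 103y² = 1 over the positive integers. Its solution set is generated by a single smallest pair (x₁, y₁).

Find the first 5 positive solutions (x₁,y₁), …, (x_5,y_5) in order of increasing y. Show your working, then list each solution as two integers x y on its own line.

[10; 6,1,2,1,1,9,1,1,2,1,6,20] for √103; ℓ=12 ⇒ convergent index 11
a_0=10:  p_0=10·1+0=10,  q_0=10·0+1=1
a_1=6:  p_1=6·10+1=61,  q_1=6·1+0=6
a_2=1:  p_2=1·61+10=71,  q_2=1·6+1=7
a_3=2:  p_3=2·71+61=203,  q_3=2·7+6=20
…
a_5=1:  p_5=1·274+203=477,  q_5=1·27+20=47
a_6=9:  p_6=9·477+274=4567,  q_6=9·47+27=450
a_7=1:  p_7=1·4567+477=5044,  q_7=1·450+47=497
…
a_10=1:  p_10=1·24266+9611=33877,  q_10=1·2391+947=3338
a_11=6:  p_11=6·33877+24266=227528,  q_11=6·3338+2391=22419
(x₁, y₁) = (227528, 22419);  227528² − 103·22419² = 1 ✓
(x_2, y_2) = (227528·227528 + 103·22419·22419, 227528·22419 + 22419·227528) = (103537981567, 10201900464)
(x_3, y_3) = (227528·103537981567 + 103·22419·10201900464, 227528·10201900464 + 22419·103537981567) = (47115579739725224, 4642436017523565)
(x_4, y_4) = (227528·47115579739725224 + 103·22419·4642436017523565, 227528·4642436017523565 + 22419·47115579739725224) = (21440227253936863550977, 2112568364380001494176)
(x_5, y_5) = (227528·21440227253936863550977 + 103·22419·2112568364380001494176, 227528·2112568364380001494176 + 22419·21440227253936863550977) = (9756504053220377800313664488, 961336909616663523916230291)

227528 22419
103537981567 10201900464
47115579739725224 4642436017523565
21440227253936863550977 2112568364380001494176
9756504053220377800313664488 961336909616663523916230291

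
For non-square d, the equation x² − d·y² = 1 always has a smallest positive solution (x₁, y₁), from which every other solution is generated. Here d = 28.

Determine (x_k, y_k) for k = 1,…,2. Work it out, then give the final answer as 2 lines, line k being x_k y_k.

127 24
32257 6096

√28 = [5; 3,2,3,10, …], period ℓ=4 (even) → k=3
step 0: (5, 1)  from 5·(1,0) + (0,1)
step 1: (16, 3)  from 3·(5,1) + (1,0)
step 2: (37, 7)  from 2·(16,3) + (5,1)
step 3: (127, 24)  from 3·(37,7) + (16,3)
(x₁, y₁) = (127, 24);  127² − 28·24² = 1 ✓
(127+24√28)^2 = 32257 + 6096√28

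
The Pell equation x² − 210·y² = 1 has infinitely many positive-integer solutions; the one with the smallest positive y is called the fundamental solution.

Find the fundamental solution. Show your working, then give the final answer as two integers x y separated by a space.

[14; 2,28] for √210; ℓ=2 ⇒ convergent index 1
k=0  a_k=14  p_k/q_k = 14/1
k=1  a_k=2  p_k/q_k = 29/2
→ (29, 2).  Check: 29²=841, 210·2²=840, difference 1.

29 2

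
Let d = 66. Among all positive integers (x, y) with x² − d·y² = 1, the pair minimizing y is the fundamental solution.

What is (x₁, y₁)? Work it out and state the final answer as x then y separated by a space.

65 8

√66 → a₀=8, period (8,16); ℓ=2 even so k=1
step 0: (8, 1)  from 8·(1,0) + (0,1)
step 1: (65, 8)  from 8·(8,1) + (1,0)
(x₁, y₁) = (65, 8);  65² − 66·8² = 1 ✓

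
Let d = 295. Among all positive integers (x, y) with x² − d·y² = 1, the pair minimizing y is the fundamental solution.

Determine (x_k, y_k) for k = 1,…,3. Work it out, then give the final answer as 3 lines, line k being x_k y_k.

d=295: √d = [17; 5,1,2,3,2,6,2,3,2,1,5,34] (ℓ=12, even), read p_11/q_11
k=0  a_k=17  p_k/q_k = 17/1
…
k=5  a_k=2  p_k/q_k = 2250/131
…
k=7  a_k=2  p_k/q_k = 31208/1817
k=8  a_k=3  p_k/q_k = 108103/6294
k=9  a_k=2  p_k/q_k = 247414/14405
k=10  a_k=1  p_k/q_k = 355517/20699
k=11  a_k=5  p_k/q_k = 2024999/117900
→ (2024999, 117900).  Check: 2024999²=4100620950001, 295·117900²=4100620950000, difference 1.
(2024999+117900√295)^2 = 8201241900001 + 477494764200√295
(2024999+117900√295)^3 = 33215013292518224999 + 1933852840020353700√295

2024999 117900
8201241900001 477494764200
33215013292518224999 1933852840020353700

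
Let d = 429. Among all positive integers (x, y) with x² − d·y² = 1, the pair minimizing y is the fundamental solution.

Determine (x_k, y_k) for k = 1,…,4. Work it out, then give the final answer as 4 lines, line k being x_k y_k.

[20; 1,2,2,9,1,12,1,9,2,2,1,40] for √429; ℓ=12 ⇒ convergent index 11
i=0: a=20 ⇒ p=20, q=1
i=1: a=1 ⇒ p=21, q=1
…
i=6: a=12 ⇒ p=19511, q=942
i=7: a=1 ⇒ p=21023, q=1015
…
i=10: a=2 ⇒ p=1085636, q=52415
i=11: a=1 ⇒ p=1524095, q=73584
fundamental: x₁=1524095, y₁=73584  (since 2322865569025 − 429·5414605056 = 1)
(x_2, y_2) = (1524095·1524095 + 429·73584·73584, 1524095·73584 + 73584·1524095) = (4645731138049, 224298012960)
(x_3, y_3) = (1524095·4645731138049 + 429·73584·224298012960, 1524095·224298012960 + 73584·4645731138049) = (14161071197688057215, 683702960124468816)
(x_4, y_4) = (1524095·14161071197688057215 + 429·73584·683702960124468816, 1524095·683702960124468816 + 73584·14161071197688057215) = (43165635614076113391052801, 2084056526021580302230080)

1524095 73584
4645731138049 224298012960
14161071197688057215 683702960124468816
43165635614076113391052801 2084056526021580302230080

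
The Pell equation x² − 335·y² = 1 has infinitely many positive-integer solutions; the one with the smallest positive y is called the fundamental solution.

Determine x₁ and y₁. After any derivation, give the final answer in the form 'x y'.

604 33

d=335: √d = [18; 3,3,3,36] (ℓ=4, even), read p_3/q_3
k=0  a_k=18  p_k/q_k = 18/1
k=1  a_k=3  p_k/q_k = 55/3
k=2  a_k=3  p_k/q_k = 183/10
k=3  a_k=3  p_k/q_k = 604/33
fundamental: x₁=604, y₁=33  (since 364816 − 335·1089 = 1)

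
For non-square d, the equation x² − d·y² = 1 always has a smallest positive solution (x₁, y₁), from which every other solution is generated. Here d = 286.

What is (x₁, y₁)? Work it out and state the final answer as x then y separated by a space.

[16; 1,10,3,3,2,3,3,10,1,32] for √286; ℓ=10 ⇒ convergent index 9
i=0: a=16 ⇒ p=16, q=1
i=1: a=1 ⇒ p=17, q=1
i=2: a=10 ⇒ p=186, q=11
i=3: a=3 ⇒ p=575, q=34
i=4: a=3 ⇒ p=1911, q=113
…
i=6: a=3 ⇒ p=15102, q=893
…
i=8: a=10 ⇒ p=512132, q=30283
i=9: a=1 ⇒ p=561835, q=33222
(x₁, y₁) = (561835, 33222);  561835² − 286·33222² = 1 ✓

561835 33222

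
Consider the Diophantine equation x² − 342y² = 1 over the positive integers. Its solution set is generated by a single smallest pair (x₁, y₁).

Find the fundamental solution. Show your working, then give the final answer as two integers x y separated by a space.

37 2

d=342: √d = [18; 2,36] (ℓ=2, even), read p_1/q_1
k=0  a_k=18  p_k/q_k = 18/1
k=1  a_k=2  p_k/q_k = 37/2
fundamental: x₁=37, y₁=2  (since 1369 − 342·4 = 1)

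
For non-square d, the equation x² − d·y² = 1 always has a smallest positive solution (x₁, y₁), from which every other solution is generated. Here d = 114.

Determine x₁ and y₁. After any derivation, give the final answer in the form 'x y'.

1025 96

√114 → a₀=10, period (1,2,10,2,1,20); ℓ=6 even so k=5
k=0  a_k=10  p_k/q_k = 10/1
…
k=4  a_k=2  p_k/q_k = 694/65
k=5  a_k=1  p_k/q_k = 1025/96
fundamental: x₁=1025, y₁=96  (since 1050625 − 114·9216 = 1)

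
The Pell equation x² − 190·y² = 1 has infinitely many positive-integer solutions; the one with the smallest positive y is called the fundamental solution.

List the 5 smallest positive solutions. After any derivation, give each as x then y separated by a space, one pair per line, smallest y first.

√190 = [13; 1,3,1,1,1,…,3,1,26, …], period ℓ=14 (even) → k=13
k=0  a_k=13  p_k/q_k = 13/1
k=1  a_k=1  p_k/q_k = 14/1
k=2  a_k=3  p_k/q_k = 55/4
…
k=4  a_k=1  p_k/q_k = 124/9
…
k=6  a_k=2  p_k/q_k = 510/37
k=7  a_k=2  p_k/q_k = 1213/88
…
k=9  a_k=1  p_k/q_k = 4149/301
k=10  a_k=1  p_k/q_k = 7085/514
…
k=12  a_k=3  p_k/q_k = 40787/2959
k=13  a_k=1  p_k/q_k = 52021/3774
→ (52021, 3774).  Check: 52021²=2706184441, 190·3774²=2706184440, difference 1.
(x_2, y_2) = (52021·52021 + 190·3774·3774, 52021·3774 + 3774·52021) = (5412368881, 392654508)
(x_3, y_3) = (52021·5412368881 + 190·3774·392654508, 52021·392654508 + 3774·5412368881) = (563113683064981, 40852560317562)
(x_4, y_4) = (52021·563113683064981 + 190·3774·40852560317562, 52021·40852560317562 + 3774·563113683064981) = (58587473808034384321, 4250382080167131096)
(x_5, y_5) = (52021·58587473808034384321 + 190·3774·4250382080167131096, 52021·4250382080167131096 + 3774·58587473808034384321) = (6095557949372399730460501, 442218252343896093172470)

52021 3774
5412368881 392654508
563113683064981 40852560317562
58587473808034384321 4250382080167131096
6095557949372399730460501 442218252343896093172470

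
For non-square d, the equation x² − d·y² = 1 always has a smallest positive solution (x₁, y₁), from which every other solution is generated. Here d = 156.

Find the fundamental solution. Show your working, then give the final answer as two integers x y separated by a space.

25 2

√156 = [12; 2,24, …], period ℓ=2 (even) → k=1
k=0  a_k=12  p_k/q_k = 12/1
k=1  a_k=2  p_k/q_k = 25/2
fundamental: x₁=25, y₁=2  (since 625 − 156·4 = 1)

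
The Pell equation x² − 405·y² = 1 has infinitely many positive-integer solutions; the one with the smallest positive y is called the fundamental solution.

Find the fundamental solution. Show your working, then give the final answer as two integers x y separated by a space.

[20; 8,40] for √405; ℓ=2 ⇒ convergent index 1
i=0: a=20 ⇒ p=20, q=1
i=1: a=8 ⇒ p=161, q=8
fundamental: x₁=161, y₁=8  (since 25921 − 405·64 = 1)

161 8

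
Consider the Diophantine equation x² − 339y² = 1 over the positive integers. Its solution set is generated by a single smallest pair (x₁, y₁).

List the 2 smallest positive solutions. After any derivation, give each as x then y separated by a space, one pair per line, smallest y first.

97970 5321
19196241799 1042596740

[18; 2,2,2,1,17,1,2,2,2,36] for √339; ℓ=10 ⇒ convergent index 9
k=0  a_k=18  p_k/q_k = 18/1
…
k=2  a_k=2  p_k/q_k = 92/5
k=3  a_k=2  p_k/q_k = 221/12
…
k=8  a_k=2  p_k/q_k = 40359/2192
k=9  a_k=2  p_k/q_k = 97970/5321
(x₁, y₁) = (97970, 5321);  97970² − 339·5321² = 1 ✓
(x_2, y_2) = (97970·97970 + 339·5321·5321, 97970·5321 + 5321·97970) = (19196241799, 1042596740)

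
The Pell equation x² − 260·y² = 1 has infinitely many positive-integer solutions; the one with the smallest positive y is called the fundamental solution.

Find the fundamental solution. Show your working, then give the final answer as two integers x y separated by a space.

d=260: √d = [16; 8,32] (ℓ=2, even), read p_1/q_1
i=0: a=16 ⇒ p=16, q=1
i=1: a=8 ⇒ p=129, q=8
fundamental: x₁=129, y₁=8  (since 16641 − 260·64 = 1)

129 8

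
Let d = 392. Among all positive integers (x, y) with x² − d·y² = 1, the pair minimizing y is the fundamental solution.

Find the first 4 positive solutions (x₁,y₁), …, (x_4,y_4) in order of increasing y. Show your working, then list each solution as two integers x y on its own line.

99 5
19601 990
3880899 196015
768398401 38809980

d=392: √d = [19; 1,3,1,38] (ℓ=4, even), read p_3/q_3
k=0  a_k=19  p_k/q_k = 19/1
k=1  a_k=1  p_k/q_k = 20/1
k=2  a_k=3  p_k/q_k = 79/4
k=3  a_k=1  p_k/q_k = 99/5
fundamental: x₁=99, y₁=5  (since 9801 − 392·25 = 1)
n=2: (99,5)∘(99,5) = (99·99+392·5·5, 99·5+5·99) = (19601,990)
n=3: (19601,990)∘(99,5) = (99·19601+392·5·990, 99·990+5·19601) = (3880899,196015)
n=4: (3880899,196015)∘(99,5) = (99·3880899+392·5·196015, 99·196015+5·3880899) = (768398401,38809980)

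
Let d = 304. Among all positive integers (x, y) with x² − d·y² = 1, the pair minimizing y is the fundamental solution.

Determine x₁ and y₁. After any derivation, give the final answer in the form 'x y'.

57799 3315

d=304: √d = [17; 2,3,2,1,1,1,1,1,2,3,2,34] (ℓ=12, even), read p_11/q_11
a_0=17:  p_0=17·1+0=17,  q_0=17·0+1=1
a_1=2:  p_1=2·17+1=35,  q_1=2·1+0=2
…
a_3=2:  p_3=2·122+35=279,  q_3=2·7+2=16
a_4=1:  p_4=1·279+122=401,  q_4=1·16+7=23
a_5=1:  p_5=1·401+279=680,  q_5=1·23+16=39
a_6=1:  p_6=1·680+401=1081,  q_6=1·39+23=62
…
a_9=2:  p_9=2·2842+1761=7445,  q_9=2·163+101=427
a_10=3:  p_10=3·7445+2842=25177,  q_10=3·427+163=1444
a_11=2:  p_11=2·25177+7445=57799,  q_11=2·1444+427=3315
fundamental: x₁=57799, y₁=3315  (since 3340724401 − 304·10989225 = 1)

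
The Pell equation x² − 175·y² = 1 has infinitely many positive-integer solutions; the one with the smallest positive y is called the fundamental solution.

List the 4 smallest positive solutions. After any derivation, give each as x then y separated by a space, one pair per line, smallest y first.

2024 153
8193151 619344
33165873224 2507104359
134255446617601 10148757825888

d=175: √d = [13; 4,2,1,2,4,26] (ℓ=6, even), read p_5/q_5
k=0  a_k=13  p_k/q_k = 13/1
k=1  a_k=4  p_k/q_k = 53/4
…
k=3  a_k=1  p_k/q_k = 172/13
k=4  a_k=2  p_k/q_k = 463/35
k=5  a_k=4  p_k/q_k = 2024/153
fundamental: x₁=2024, y₁=153  (since 4096576 − 175·23409 = 1)
(x_2, y_2) = (2024·2024 + 175·153·153, 2024·153 + 153·2024) = (8193151, 619344)
(x_3, y_3) = (2024·8193151 + 175·153·619344, 2024·619344 + 153·8193151) = (33165873224, 2507104359)
(x_4, y_4) = (2024·33165873224 + 175·153·2507104359, 2024·2507104359 + 153·33165873224) = (134255446617601, 10148757825888)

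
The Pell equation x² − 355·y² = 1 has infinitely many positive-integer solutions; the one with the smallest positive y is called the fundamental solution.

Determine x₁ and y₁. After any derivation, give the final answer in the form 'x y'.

√355 = [18; 1,5,3,3,1,6,1,3,3,5,1,36, …], period ℓ=12 (even) → k=11
step 0: (18, 1)  from 18·(1,0) + (0,1)
…
step 3: (358, 19)  from 3·(113,6) + (19,1)
…
step 5: (1545, 82)  from 1·(1187,63) + (358,19)
step 6: (10457, 555)  from 6·(1545,82) + (1187,63)
…
step 10: (803418, 42641)  from 5·(151391,8035) + (46463,2466)
step 11: (954809, 50676)  from 1·(803418,42641) + (151391,8035)
(x₁, y₁) = (954809, 50676);  954809² − 355·50676² = 1 ✓

954809 50676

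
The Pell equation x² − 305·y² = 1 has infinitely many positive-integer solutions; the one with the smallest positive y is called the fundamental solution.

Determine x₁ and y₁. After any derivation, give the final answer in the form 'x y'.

489 28

[17; 2,6,2,34] for √305; ℓ=4 ⇒ convergent index 3
k=0  a_k=17  p_k/q_k = 17/1
…
k=2  a_k=6  p_k/q_k = 227/13
k=3  a_k=2  p_k/q_k = 489/28
fundamental: x₁=489, y₁=28  (since 239121 − 305·784 = 1)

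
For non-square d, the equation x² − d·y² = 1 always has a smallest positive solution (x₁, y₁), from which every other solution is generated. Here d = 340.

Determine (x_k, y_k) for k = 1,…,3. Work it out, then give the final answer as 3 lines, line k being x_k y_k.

√340 = [18; 2,3,1,1,1,…,3,2,36, …], period ℓ=14 (even) → k=13
step 0: (18, 1)  from 18·(1,0) + (0,1)
step 1: (37, 2)  from 2·(18,1) + (1,0)
step 2: (129, 7)  from 3·(37,2) + (18,1)
step 3: (166, 9)  from 1·(129,7) + (37,2)
step 4: (295, 16)  from 1·(166,9) + (129,7)
step 5: (461, 25)  from 1·(295,16) + (166,9)
…
step 7: (6509, 353)  from 8·(756,41) + (461,25)
step 8: (7265, 394)  from 1·(6509,353) + (756,41)
…
step 11: (34813, 1888)  from 1·(21039,1141) + (13774,747)
step 12: (125478, 6805)  from 3·(34813,1888) + (21039,1141)
step 13: (285769, 15498)  from 2·(125478,6805) + (34813,1888)
→ (285769, 15498).  Check: 285769²=81663921361, 340·15498²=81663921360, difference 1.
(x_2, y_2) = (285769·285769 + 340·15498·15498, 285769·15498 + 15498·285769) = (163327842721, 8857695924)
(x_3, y_3) = (285769·163327842721 + 340·15498·8857695924, 285769·8857695924 + 15498·163327842721) = (93348068572789129, 5062509812995614)

285769 15498
163327842721 8857695924
93348068572789129 5062509812995614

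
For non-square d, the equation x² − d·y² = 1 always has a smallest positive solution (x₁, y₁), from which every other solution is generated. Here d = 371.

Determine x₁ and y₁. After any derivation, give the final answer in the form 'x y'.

[19; 3,1,4,1,3,38] for √371; ℓ=6 ⇒ convergent index 5
a_0=19:  p_0=19·1+0=19,  q_0=19·0+1=1
a_1=3:  p_1=3·19+1=58,  q_1=3·1+0=3
a_2=1:  p_2=1·58+19=77,  q_2=1·3+1=4
…
a_4=1:  p_4=1·366+77=443,  q_4=1·19+4=23
a_5=3:  p_5=3·443+366=1695,  q_5=3·23+19=88
→ (1695, 88).  Check: 1695²=2873025, 371·88²=2873024, difference 1.

1695 88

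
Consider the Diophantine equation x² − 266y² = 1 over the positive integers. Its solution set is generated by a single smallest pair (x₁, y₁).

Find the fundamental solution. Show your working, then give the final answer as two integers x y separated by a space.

√266 → a₀=16, period (3,4,3,32); ℓ=4 even so k=3
step 0: (16, 1)  from 16·(1,0) + (0,1)
step 1: (49, 3)  from 3·(16,1) + (1,0)
step 2: (212, 13)  from 4·(49,3) + (16,1)
step 3: (685, 42)  from 3·(212,13) + (49,3)
(x₁, y₁) = (685, 42);  685² − 266·42² = 1 ✓

685 42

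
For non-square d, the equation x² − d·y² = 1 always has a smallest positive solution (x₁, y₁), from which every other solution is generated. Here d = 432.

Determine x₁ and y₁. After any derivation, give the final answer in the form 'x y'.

1351 65

[20; 1,3,1,1,1,3,1,40] for √432; ℓ=8 ⇒ convergent index 7
i=0: a=20 ⇒ p=20, q=1
i=1: a=1 ⇒ p=21, q=1
i=2: a=3 ⇒ p=83, q=4
i=3: a=1 ⇒ p=104, q=5
…
i=5: a=1 ⇒ p=291, q=14
i=6: a=3 ⇒ p=1060, q=51
i=7: a=1 ⇒ p=1351, q=65
fundamental: x₁=1351, y₁=65  (since 1825201 − 432·4225 = 1)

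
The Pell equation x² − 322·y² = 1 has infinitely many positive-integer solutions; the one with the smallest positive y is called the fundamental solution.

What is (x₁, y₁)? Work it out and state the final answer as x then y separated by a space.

323 18

d=322: √d = [17; 1,16,1,34] (ℓ=4, even), read p_3/q_3
a_0=17:  p_0=17·1+0=17,  q_0=17·0+1=1
…
a_2=16:  p_2=16·18+17=305,  q_2=16·1+1=17
a_3=1:  p_3=1·305+18=323,  q_3=1·17+1=18
fundamental: x₁=323, y₁=18  (since 104329 − 322·324 = 1)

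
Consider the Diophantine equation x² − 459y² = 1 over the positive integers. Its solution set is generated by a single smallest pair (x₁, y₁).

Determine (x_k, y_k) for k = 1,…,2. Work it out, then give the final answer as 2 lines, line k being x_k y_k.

499850 23331
499700044999 23324000700

[21; 2,2,1,4,21,4,1,2,2,42] for √459; ℓ=10 ⇒ convergent index 9
k=0  a_k=21  p_k/q_k = 21/1
k=1  a_k=2  p_k/q_k = 43/2
…
k=3  a_k=1  p_k/q_k = 150/7
…
k=5  a_k=21  p_k/q_k = 14997/700
k=6  a_k=4  p_k/q_k = 60695/2833
k=7  a_k=1  p_k/q_k = 75692/3533
k=8  a_k=2  p_k/q_k = 212079/9899
k=9  a_k=2  p_k/q_k = 499850/23331
→ (499850, 23331).  Check: 499850²=249850022500, 459·23331²=249850022499, difference 1.
n=2: (499850,23331)∘(499850,23331) = (499850·499850+459·23331·23331, 499850·23331+23331·499850) = (499700044999,23324000700)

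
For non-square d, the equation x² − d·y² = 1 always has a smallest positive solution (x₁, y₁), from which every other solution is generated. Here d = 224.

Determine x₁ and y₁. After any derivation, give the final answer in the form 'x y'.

d=224: √d = [14; 1,28] (ℓ=2, even), read p_1/q_1
i=0: a=14 ⇒ p=14, q=1
i=1: a=1 ⇒ p=15, q=1
fundamental: x₁=15, y₁=1  (since 225 − 224·1 = 1)

15 1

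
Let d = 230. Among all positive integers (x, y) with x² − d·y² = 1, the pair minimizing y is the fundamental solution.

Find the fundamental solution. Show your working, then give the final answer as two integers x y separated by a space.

√230 → a₀=15, period (6,30); ℓ=2 even so k=1
k=0  a_k=15  p_k/q_k = 15/1
k=1  a_k=6  p_k/q_k = 91/6
fundamental: x₁=91, y₁=6  (since 8281 − 230·36 = 1)

91 6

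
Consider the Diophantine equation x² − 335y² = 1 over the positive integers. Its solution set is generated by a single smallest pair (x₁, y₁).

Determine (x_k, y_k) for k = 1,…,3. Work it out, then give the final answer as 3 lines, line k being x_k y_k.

604 33
729631 39864
881393644 48155679

√335 → a₀=18, period (3,3,3,36); ℓ=4 even so k=3
step 0: (18, 1)  from 18·(1,0) + (0,1)
step 1: (55, 3)  from 3·(18,1) + (1,0)
step 2: (183, 10)  from 3·(55,3) + (18,1)
step 3: (604, 33)  from 3·(183,10) + (55,3)
(x₁, y₁) = (604, 33);  604² − 335·33² = 1 ✓
(x_2, y_2) = (604·604 + 335·33·33, 604·33 + 33·604) = (729631, 39864)
(x_3, y_3) = (604·729631 + 335·33·39864, 604·39864 + 33·729631) = (881393644, 48155679)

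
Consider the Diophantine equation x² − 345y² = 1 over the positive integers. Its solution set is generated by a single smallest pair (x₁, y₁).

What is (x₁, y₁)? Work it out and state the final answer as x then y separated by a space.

6761 364

d=345: √d = [18; 1,1,2,1,6,1,2,1,1,36] (ℓ=10, even), read p_9/q_9
step 0: (18, 1)  from 18·(1,0) + (0,1)
step 1: (19, 1)  from 1·(18,1) + (1,0)
step 2: (37, 2)  from 1·(19,1) + (18,1)
step 3: (93, 5)  from 2·(37,2) + (19,1)
step 4: (130, 7)  from 1·(93,5) + (37,2)
step 5: (873, 47)  from 6·(130,7) + (93,5)
step 6: (1003, 54)  from 1·(873,47) + (130,7)
step 7: (2879, 155)  from 2·(1003,54) + (873,47)
step 8: (3882, 209)  from 1·(2879,155) + (1003,54)
step 9: (6761, 364)  from 1·(3882,209) + (2879,155)
fundamental: x₁=6761, y₁=364  (since 45711121 − 345·132496 = 1)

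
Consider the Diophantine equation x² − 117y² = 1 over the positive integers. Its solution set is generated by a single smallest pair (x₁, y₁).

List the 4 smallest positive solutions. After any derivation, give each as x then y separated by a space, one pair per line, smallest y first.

649 60
842401 77880
1093435849 101088180
1419278889601 131212379760

d=117: √d = [10; 1,4,2,4,1,20] (ℓ=6, even), read p_5/q_5
a_0=10:  p_0=10·1+0=10,  q_0=10·0+1=1
a_1=1:  p_1=1·10+1=11,  q_1=1·1+0=1
a_2=4:  p_2=4·11+10=54,  q_2=4·1+1=5
a_3=2:  p_3=2·54+11=119,  q_3=2·5+1=11
a_4=4:  p_4=4·119+54=530,  q_4=4·11+5=49
a_5=1:  p_5=1·530+119=649,  q_5=1·49+11=60
→ (649, 60).  Check: 649²=421201, 117·60²=421200, difference 1.
n=2: (649,60)∘(649,60) = (649·649+117·60·60, 649·60+60·649) = (842401,77880)
n=3: (842401,77880)∘(649,60) = (649·842401+117·60·77880, 649·77880+60·842401) = (1093435849,101088180)
n=4: (1093435849,101088180)∘(649,60) = (649·1093435849+117·60·101088180, 649·101088180+60·1093435849) = (1419278889601,131212379760)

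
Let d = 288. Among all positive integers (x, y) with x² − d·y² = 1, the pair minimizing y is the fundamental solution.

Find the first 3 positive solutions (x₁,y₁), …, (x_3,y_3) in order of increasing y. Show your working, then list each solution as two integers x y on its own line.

17 1
577 34
19601 1155

[16; 1,32] for √288; ℓ=2 ⇒ convergent index 1
i=0: a=16 ⇒ p=16, q=1
i=1: a=1 ⇒ p=17, q=1
(x₁, y₁) = (17, 1);  17² − 288·1² = 1 ✓
k=2:  x_2 = 17·17+288·1·1 = 577,  y_2 = 17·1+1·17 = 34
k=3:  x_3 = 17·577+288·1·34 = 19601,  y_3 = 17·34+1·577 = 1155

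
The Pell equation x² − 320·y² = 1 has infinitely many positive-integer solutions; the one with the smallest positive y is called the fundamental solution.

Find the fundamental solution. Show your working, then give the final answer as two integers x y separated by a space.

161 9

√320 → a₀=17, period (1,7,1,34); ℓ=4 even so k=3
a_0=17:  p_0=17·1+0=17,  q_0=17·0+1=1
…
a_2=7:  p_2=7·18+17=143,  q_2=7·1+1=8
a_3=1:  p_3=1·143+18=161,  q_3=1·8+1=9
→ (161, 9).  Check: 161²=25921, 320·9²=25920, difference 1.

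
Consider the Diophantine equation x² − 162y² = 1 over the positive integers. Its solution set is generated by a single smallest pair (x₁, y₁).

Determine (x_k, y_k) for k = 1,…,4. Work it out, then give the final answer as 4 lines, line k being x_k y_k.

19601 1540
768398401 60371080
30122754096401 2366667076620
1180872205318713601 92778082677286160

√162 = [12; 1,2,1,2,12,2,1,2,1,24, …], period ℓ=10 (even) → k=9
step 0: (12, 1)  from 12·(1,0) + (0,1)
step 1: (13, 1)  from 1·(12,1) + (1,0)
…
step 3: (51, 4)  from 1·(38,3) + (13,1)
…
step 8: (14268, 1121)  from 2·(5333,419) + (3602,283)
step 9: (19601, 1540)  from 1·(14268,1121) + (5333,419)
fundamental: x₁=19601, y₁=1540  (since 384199201 − 162·2371600 = 1)
(x_2, y_2) = (19601·19601 + 162·1540·1540, 19601·1540 + 1540·19601) = (768398401, 60371080)
(x_3, y_3) = (19601·768398401 + 162·1540·60371080, 19601·60371080 + 1540·768398401) = (30122754096401, 2366667076620)
(x_4, y_4) = (19601·30122754096401 + 162·1540·2366667076620, 19601·2366667076620 + 1540·30122754096401) = (1180872205318713601, 92778082677286160)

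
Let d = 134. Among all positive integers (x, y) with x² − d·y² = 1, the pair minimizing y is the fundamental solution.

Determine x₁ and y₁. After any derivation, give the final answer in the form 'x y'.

145925 12606

d=134: √d = [11; 1,1,2,1,3,…,1,1,22] (ℓ=14, even), read p_13/q_13
a_0=11:  p_0=11·1+0=11,  q_0=11·0+1=1
…
a_3=2:  p_3=2·23+12=58,  q_3=2·2+1=5
…
a_5=3:  p_5=3·81+58=301,  q_5=3·7+5=26
…
a_7=10:  p_7=10·382+301=4121,  q_7=10·33+26=356
a_8=1:  p_8=1·4121+382=4503,  q_8=1·356+33=389
…
a_10=1:  p_10=1·17630+4503=22133,  q_10=1·1523+389=1912
a_11=2:  p_11=2·22133+17630=61896,  q_11=2·1912+1523=5347
a_12=1:  p_12=1·61896+22133=84029,  q_12=1·5347+1912=7259
a_13=1:  p_13=1·84029+61896=145925,  q_13=1·7259+5347=12606
→ (145925, 12606).  Check: 145925²=21294105625, 134·12606²=21294105624, difference 1.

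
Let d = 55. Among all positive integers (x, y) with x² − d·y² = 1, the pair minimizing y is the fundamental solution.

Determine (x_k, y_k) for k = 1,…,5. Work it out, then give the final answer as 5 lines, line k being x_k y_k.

89 12
15841 2136
2819609 380196
501874561 67672752
89330852249 12045369660

√55 → a₀=7, period (2,2,2,14); ℓ=4 even so k=3
step 0: (7, 1)  from 7·(1,0) + (0,1)
…
step 2: (37, 5)  from 2·(15,2) + (7,1)
step 3: (89, 12)  from 2·(37,5) + (15,2)
→ (89, 12).  Check: 89²=7921, 55·12²=7920, difference 1.
(x_2, y_2) = (89·89 + 55·12·12, 89·12 + 12·89) = (15841, 2136)
(x_3, y_3) = (89·15841 + 55·12·2136, 89·2136 + 12·15841) = (2819609, 380196)
(x_4, y_4) = (89·2819609 + 55·12·380196, 89·380196 + 12·2819609) = (501874561, 67672752)
(x_5, y_5) = (89·501874561 + 55·12·67672752, 89·67672752 + 12·501874561) = (89330852249, 12045369660)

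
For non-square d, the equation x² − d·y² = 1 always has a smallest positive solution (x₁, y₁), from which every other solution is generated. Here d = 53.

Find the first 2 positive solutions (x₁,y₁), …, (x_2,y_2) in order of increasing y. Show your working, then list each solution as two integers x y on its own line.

66249 9100
8777860001 1205731800

√53 → a₀=7, period (3,1,1,3,14); ℓ=5 odd so k=9
i=0: a=7 ⇒ p=7, q=1
…
i=2: a=1 ⇒ p=29, q=4
…
i=7: a=1 ⇒ p=10578, q=1453
i=8: a=1 ⇒ p=18557, q=2549
i=9: a=3 ⇒ p=66249, q=9100
fundamental: x₁=66249, y₁=9100  (since 4388930001 − 53·82810000 = 1)
(66249+9100√53)^2 = 8777860001 + 1205731800√53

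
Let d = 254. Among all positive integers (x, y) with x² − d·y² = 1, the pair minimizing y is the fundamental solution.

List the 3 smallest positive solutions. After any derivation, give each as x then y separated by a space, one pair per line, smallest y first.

[15; 1,14,1,30] for √254; ℓ=4 ⇒ convergent index 3
i=0: a=15 ⇒ p=15, q=1
i=1: a=1 ⇒ p=16, q=1
i=2: a=14 ⇒ p=239, q=15
i=3: a=1 ⇒ p=255, q=16
→ (255, 16).  Check: 255²=65025, 254·16²=65024, difference 1.
(255+16√254)^2 = 130049 + 8160√254
(255+16√254)^3 = 66324735 + 4161584√254

255 16
130049 8160
66324735 4161584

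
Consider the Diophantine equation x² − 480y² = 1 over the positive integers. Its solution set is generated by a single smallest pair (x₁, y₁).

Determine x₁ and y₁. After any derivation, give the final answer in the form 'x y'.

241 11

√480 → a₀=21, period (1,9,1,42); ℓ=4 even so k=3
i=0: a=21 ⇒ p=21, q=1
i=1: a=1 ⇒ p=22, q=1
i=2: a=9 ⇒ p=219, q=10
i=3: a=1 ⇒ p=241, q=11
(x₁, y₁) = (241, 11);  241² − 480·11² = 1 ✓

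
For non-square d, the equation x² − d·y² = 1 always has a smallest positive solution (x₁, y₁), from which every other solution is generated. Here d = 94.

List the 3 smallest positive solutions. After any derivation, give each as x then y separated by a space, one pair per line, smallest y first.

2143295 221064
9187426914049 947610731760
39382732335491159615 4062018686654877336

[9; 1,2,3,1,1,…,2,1,18] for √94; ℓ=16 ⇒ convergent index 15
i=0: a=9 ⇒ p=9, q=1
…
i=2: a=2 ⇒ p=29, q=3
i=3: a=3 ⇒ p=97, q=10
…
i=8: a=8 ⇒ p=12953, q=1336
…
i=10: a=5 ⇒ p=85038, q=8771
…
i=13: a=3 ⇒ p=652934, q=67345
i=14: a=2 ⇒ p=1490361, q=153719
i=15: a=1 ⇒ p=2143295, q=221064
(x₁, y₁) = (2143295, 221064);  2143295² − 94·221064² = 1 ✓
k=2:  x_2 = 2143295·2143295+94·221064·221064 = 9187426914049,  y_2 = 2143295·221064+221064·2143295 = 947610731760
k=3:  x_3 = 2143295·9187426914049+94·221064·947610731760 = 39382732335491159615,  y_3 = 2143295·947610731760+221064·9187426914049 = 4062018686654877336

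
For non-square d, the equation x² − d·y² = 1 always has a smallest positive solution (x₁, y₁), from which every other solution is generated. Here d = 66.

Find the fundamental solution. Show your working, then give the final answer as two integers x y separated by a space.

65 8

d=66: √d = [8; 8,16] (ℓ=2, even), read p_1/q_1
k=0  a_k=8  p_k/q_k = 8/1
k=1  a_k=8  p_k/q_k = 65/8
fundamental: x₁=65, y₁=8  (since 4225 − 66·64 = 1)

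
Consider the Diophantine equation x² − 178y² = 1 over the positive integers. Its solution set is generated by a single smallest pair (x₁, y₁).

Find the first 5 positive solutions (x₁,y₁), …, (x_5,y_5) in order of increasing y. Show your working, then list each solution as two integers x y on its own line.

d=178: √d = [13; 2,1,12,1,2,26] (ℓ=6, even), read p_5/q_5
a_0=13:  p_0=13·1+0=13,  q_0=13·0+1=1
…
a_4=1:  p_4=1·507+40=547,  q_4=1·38+3=41
a_5=2:  p_5=2·547+507=1601,  q_5=2·41+38=120
fundamental: x₁=1601, y₁=120  (since 2563201 − 178·14400 = 1)
(1601+120√178)^2 = 5126401 + 384240√178
(1601+120√178)^3 = 16414734401 + 1230336360√178
(1601+120√178)^4 = 52559974425601 + 3939536640480√178
(1601+120√178)^5 = 168297021696040001 + 12614395092480600√178

1601 120
5126401 384240
16414734401 1230336360
52559974425601 3939536640480
168297021696040001 12614395092480600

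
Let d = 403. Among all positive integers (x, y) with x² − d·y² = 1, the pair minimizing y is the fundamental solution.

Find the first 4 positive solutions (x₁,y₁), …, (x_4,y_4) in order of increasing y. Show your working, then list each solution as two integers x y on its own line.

√403 = [20; 13,2,1,3,1,3,1,2,13,40, …], period ℓ=10 (even) → k=9
i=0: a=20 ⇒ p=20, q=1
…
i=2: a=2 ⇒ p=542, q=27
i=3: a=1 ⇒ p=803, q=40
i=4: a=3 ⇒ p=2951, q=147
i=5: a=1 ⇒ p=3754, q=187
i=6: a=3 ⇒ p=14213, q=708
i=7: a=1 ⇒ p=17967, q=895
i=8: a=2 ⇒ p=50147, q=2498
i=9: a=13 ⇒ p=669878, q=33369
(x₁, y₁) = (669878, 33369);  669878² − 403·33369² = 1 ✓
(x_2, y_2) = (669878·669878 + 403·33369·33369, 669878·33369 + 33369·669878) = (897473069767, 44706317964)
(x_3, y_3) = (669878·897473069767 + 403·33369·44706317964, 669878·44706317964 + 33369·897473069767) = (1202394930058086974, 59895557730143415)
(x_4, y_4) = (669878·1202394930058086974 + 403·33369·59895557730143415, 669878·59895557730143415 + 33369·1202394930058086974) = (1610915821914004898868577, 80245432842261314788776)

669878 33369
897473069767 44706317964
1202394930058086974 59895557730143415
1610915821914004898868577 80245432842261314788776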